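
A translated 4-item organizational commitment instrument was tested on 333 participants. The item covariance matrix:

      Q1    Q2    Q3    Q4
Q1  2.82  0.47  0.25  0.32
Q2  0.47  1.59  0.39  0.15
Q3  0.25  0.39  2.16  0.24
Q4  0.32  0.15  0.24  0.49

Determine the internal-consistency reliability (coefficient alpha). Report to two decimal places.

sum of item variances = 2.82 + 1.59 + 2.16 + 0.49 = 7.06
Σ_{i<j} σ_ij = 1.82
total variance = 7.06 + 2 × 1.82 = 10.70
α = (k/(k−1))·(1 − sum of item variances/total variance) = (4/3)·(1 − 7.06/10.70) = 0.45

coefficient alpha = 0.45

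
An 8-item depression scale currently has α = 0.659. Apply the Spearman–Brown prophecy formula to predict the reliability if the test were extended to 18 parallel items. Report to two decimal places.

Length factor m = 18/8 = 2.2500
α' = m·α / (1 + (m−1)·α)
   = 18/8 × 0.659 / (1 + (18/8 − 1) × 0.659)
   = 1.4828 / 1.8237 = 0.81

predicted reliability = 0.81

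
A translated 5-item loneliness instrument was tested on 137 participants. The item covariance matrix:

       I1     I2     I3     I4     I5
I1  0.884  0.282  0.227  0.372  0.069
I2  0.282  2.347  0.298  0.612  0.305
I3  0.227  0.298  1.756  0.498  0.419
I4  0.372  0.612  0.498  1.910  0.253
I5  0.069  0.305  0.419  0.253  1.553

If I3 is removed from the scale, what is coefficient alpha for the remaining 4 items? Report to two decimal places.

Remaining items: I1, I2, I4, I5 (k = 4).
Σσ²ᵢ = 0.884 + 2.347 + 1.910 + 1.553 = 6.694
Var(T) = 6.694 + 2 × 1.893 = 10.480
α (item deleted) = (4/3)·(1 − 6.694/10.480) = 0.48

coefficient alpha = 0.48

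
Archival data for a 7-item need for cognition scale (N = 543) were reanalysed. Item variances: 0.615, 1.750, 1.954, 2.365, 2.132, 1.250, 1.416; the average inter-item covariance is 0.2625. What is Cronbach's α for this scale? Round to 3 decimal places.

Cronbach's α = 0.571

ΣVar(i) = 0.615 + 1.750 + 1.954 + 2.365 + 2.132 + 1.250 + 1.416 = 11.482
Sum of the 21 distinct covariances = 21 × 0.2625 = 5.5125
Var(T) = ΣVar(i) + 2·Σcov = 11.482 + 2 × 5.5125 = 22.5070
α = (7/6)·(1 − 11.482/22.5070) = 0.571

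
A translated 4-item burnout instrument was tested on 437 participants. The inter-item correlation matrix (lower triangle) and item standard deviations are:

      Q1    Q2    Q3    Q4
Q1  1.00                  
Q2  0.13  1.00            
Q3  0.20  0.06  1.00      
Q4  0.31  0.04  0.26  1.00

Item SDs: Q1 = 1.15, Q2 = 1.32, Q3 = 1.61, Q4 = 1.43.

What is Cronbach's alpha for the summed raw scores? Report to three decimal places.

α = 0.437

Σσ²ᵢ = 1.15² + 1.32² + 1.61² + 1.43² = 7.7019
Covariances σ_ij = r_ij · s_i · s_j:
  σ(Q1,Q2) = 0.13 × 1.15 × 1.32 = 0.1973
  σ(Q1,Q3) = 0.20 × 1.15 × 1.61 = 0.3703
  σ(Q1,Q4) = 0.31 × 1.15 × 1.43 = 0.5098
  σ(Q2,Q3) = 0.06 × 1.32 × 1.61 = 0.1275
  σ(Q2,Q4) = 0.04 × 1.32 × 1.43 = 0.0755
  σ(Q3,Q4) = 0.26 × 1.61 × 1.43 = 0.5986
σ²_T = Σσ²ᵢ + 2·Σσ_ij = 7.7019 + 2 × 1.8790 = 11.4599
α = (4/3)·(1 − 7.7019/11.4599) = 0.437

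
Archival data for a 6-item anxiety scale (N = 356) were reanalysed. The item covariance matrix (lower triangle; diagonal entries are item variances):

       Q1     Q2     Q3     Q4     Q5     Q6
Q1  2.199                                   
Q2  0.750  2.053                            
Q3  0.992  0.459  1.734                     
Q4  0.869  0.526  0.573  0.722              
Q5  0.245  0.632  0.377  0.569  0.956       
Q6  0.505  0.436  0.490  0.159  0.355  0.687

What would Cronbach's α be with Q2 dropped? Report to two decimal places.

Remaining items: Q1, Q3, Q4, Q5, Q6 (k = 5).
ΣVar(i) = 2.199 + 1.734 + 0.722 + 0.956 + 0.687 = 6.298
σ²_total = 6.298 + 2 × 5.134 = 16.566
α (item deleted) = (5/4)·(1 − 6.298/16.566) = 0.77

Cronbach's α = 0.77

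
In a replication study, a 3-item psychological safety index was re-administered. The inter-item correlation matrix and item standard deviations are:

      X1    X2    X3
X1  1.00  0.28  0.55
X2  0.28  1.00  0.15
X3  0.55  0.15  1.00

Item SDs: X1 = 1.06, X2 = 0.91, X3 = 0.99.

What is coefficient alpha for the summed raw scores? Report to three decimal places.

α = 0.602

Σσ²ᵢ = 1.06² + 0.91² + 0.99² = 2.9318
Covariances σ_ij = r_ij · s_i · s_j:
  σ(X1,X2) = 0.28 × 1.06 × 0.91 = 0.2701
  σ(X1,X3) = 0.55 × 1.06 × 0.99 = 0.5772
  σ(X2,X3) = 0.15 × 0.91 × 0.99 = 0.1351
σ²_T = Σσ²ᵢ + 2·Σσ_ij = 2.9318 + 2 × 0.9824 = 4.8966
α = (3/2)·(1 − 2.9318/4.8966) = 0.602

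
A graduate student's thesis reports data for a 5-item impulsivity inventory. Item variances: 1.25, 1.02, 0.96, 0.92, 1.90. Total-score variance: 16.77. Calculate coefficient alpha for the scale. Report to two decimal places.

Σσ²ᵢ = 1.25 + 1.02 + 0.96 + 0.92 + 1.90 = 6.05
α = (k/(k−1))·(1 − Σσ²ᵢ/σ²_total) = (5/4)·(1 − 6.05/16.77) = 0.80

coefficient alpha = 0.80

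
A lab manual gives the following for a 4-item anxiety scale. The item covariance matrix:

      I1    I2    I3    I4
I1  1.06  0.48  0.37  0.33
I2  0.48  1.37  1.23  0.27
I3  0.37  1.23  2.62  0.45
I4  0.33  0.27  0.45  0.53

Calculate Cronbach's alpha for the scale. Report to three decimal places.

ΣVar(i) = 1.06 + 1.37 + 2.62 + 0.53 = 5.58
Sum of the distinct covariances = 3.13
σ²_T = 5.58 + 2 × 3.13 = 11.84
α = (k/(k−1))·(1 − ΣVar(i)/σ²_T) = (4/3)·(1 − 5.58/11.84) = 0.705

α = 0.705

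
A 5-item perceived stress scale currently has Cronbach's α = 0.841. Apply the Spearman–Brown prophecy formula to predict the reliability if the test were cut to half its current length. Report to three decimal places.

Length factor m = 1/2
α' = m·α / (1 − (1−m)·α)
   = 1/2 × 0.841 / (1 − (1 − 1/2) × 0.841)
   = 0.4205 / 0.5795 = 0.726

predicted reliability = 0.726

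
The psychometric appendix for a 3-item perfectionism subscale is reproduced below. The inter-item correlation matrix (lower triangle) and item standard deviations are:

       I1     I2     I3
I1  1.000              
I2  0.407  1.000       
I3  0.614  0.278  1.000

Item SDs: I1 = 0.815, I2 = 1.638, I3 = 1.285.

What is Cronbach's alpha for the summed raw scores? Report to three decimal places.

Σσ²ᵢ = 0.815² + 1.638² + 1.285² = 4.9985
Covariances σ_ij = r_ij · s_i · s_j:
  σ(I1,I2) = 0.407 × 0.815 × 1.638 = 0.5433
  σ(I1,I3) = 0.614 × 0.815 × 1.285 = 0.6430
  σ(I2,I3) = 0.278 × 1.638 × 1.285 = 0.5851
σ²_T = Σσ²ᵢ + 2·Σσ_ij = 4.9985 + 2 × 1.7714 = 8.5413
α = (3/2)·(1 − 4.9985/8.5413) = 0.622

α = 0.622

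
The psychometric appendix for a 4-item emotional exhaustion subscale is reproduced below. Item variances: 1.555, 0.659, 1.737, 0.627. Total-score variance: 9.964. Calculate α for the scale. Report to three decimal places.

Σσᵢ² = 1.555 + 0.659 + 1.737 + 0.627 = 4.578
α = (k/(k−1))·(1 − Σσᵢ²/σ²_total) = (4/3)·(1 − 4.578/9.964) = 0.721

α = 0.721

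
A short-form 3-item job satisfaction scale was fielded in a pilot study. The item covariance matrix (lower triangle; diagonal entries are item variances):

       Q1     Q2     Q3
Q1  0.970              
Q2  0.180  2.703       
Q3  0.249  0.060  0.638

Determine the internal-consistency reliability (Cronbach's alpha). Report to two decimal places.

Cronbach's alpha = 0.28

ΣVar(i) = 0.970 + 2.703 + 0.638 = 4.311
Sum of off-diagonal covariances = 0.489
σ²_T = 4.311 + 2 × 0.489 = 5.289
α = (k/(k−1))·(1 − ΣVar(i)/σ²_T) = (3/2)·(1 − 4.311/5.289) = 0.28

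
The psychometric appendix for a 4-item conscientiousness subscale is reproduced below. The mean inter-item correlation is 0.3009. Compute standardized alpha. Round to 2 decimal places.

α = 0.63

Standardized α = k·r̄ / (1 + (k−1)·r̄) = 4 × 0.3009 / (1 + 3 × 0.3009)
  = 1.2036 / 1.9027 = 0.63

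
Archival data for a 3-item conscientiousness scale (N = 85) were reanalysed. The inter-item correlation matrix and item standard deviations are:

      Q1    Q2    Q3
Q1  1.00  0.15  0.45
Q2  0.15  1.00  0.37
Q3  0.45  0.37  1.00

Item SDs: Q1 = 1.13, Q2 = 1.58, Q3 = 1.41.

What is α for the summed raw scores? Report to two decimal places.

Σσ²ᵢ = 1.13² + 1.58² + 1.41² = 5.7614
Covariances σ_ij = r_ij · s_i · s_j:
  σ(Q1,Q2) = 0.15 × 1.13 × 1.58 = 0.2678
  σ(Q1,Q3) = 0.45 × 1.13 × 1.41 = 0.7170
  σ(Q2,Q3) = 0.37 × 1.58 × 1.41 = 0.8243
σ²_T = Σσ²ᵢ + 2·Σσ_ij = 5.7614 + 2 × 1.8091 = 9.3796
α = (3/2)·(1 − 5.7614/9.3796) = 0.58

α = 0.58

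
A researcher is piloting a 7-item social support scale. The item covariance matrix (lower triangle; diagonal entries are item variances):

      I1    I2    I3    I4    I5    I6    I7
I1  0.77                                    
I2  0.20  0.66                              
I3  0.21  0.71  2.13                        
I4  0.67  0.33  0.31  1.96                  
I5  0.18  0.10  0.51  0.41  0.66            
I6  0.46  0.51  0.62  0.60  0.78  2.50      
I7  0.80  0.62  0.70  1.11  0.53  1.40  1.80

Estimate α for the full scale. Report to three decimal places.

Σσ²ᵢ = 0.77 + 0.66 + 2.13 + 1.96 + 0.66 + 2.50 + 1.80 = 10.48
Sum of the distinct covariances = 11.76
total variance = 10.48 + 2 × 11.76 = 34.00
α = (k/(k−1))·(1 − Σσ²ᵢ/total variance) = (7/6)·(1 − 10.48/34.00) = 0.807

α = 0.807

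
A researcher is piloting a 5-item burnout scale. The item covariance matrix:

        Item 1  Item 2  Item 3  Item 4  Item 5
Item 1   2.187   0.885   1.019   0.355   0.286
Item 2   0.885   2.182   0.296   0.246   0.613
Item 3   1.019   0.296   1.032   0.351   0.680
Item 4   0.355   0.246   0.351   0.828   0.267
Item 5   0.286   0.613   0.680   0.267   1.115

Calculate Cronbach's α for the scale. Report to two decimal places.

α = 0.72

ΣVar(i) = 2.187 + 2.182 + 1.032 + 0.828 + 1.115 = 7.344
Σ_{i<j} σ_ij = 4.998
σ²_total = 7.344 + 2 × 4.998 = 17.340
α = (k/(k−1))·(1 − ΣVar(i)/σ²_total) = (5/4)·(1 − 7.344/17.340) = 0.72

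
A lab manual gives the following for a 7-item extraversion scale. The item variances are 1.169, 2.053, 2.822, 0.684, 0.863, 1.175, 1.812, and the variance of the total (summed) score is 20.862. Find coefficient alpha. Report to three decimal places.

coefficient alpha = 0.575

sum of item variances = 1.169 + 2.053 + 2.822 + 0.684 + 0.863 + 1.175 + 1.812 = 10.578
α = (k/(k−1))·(1 − sum of item variances/total variance) = (7/6)·(1 − 10.578/20.862) = 0.575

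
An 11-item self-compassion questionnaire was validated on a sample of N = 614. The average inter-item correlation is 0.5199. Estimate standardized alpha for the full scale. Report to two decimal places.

α = 0.92

Standardized α = k·r̄ / (1 + (k−1)·r̄) = 11 × 0.5199 / (1 + 10 × 0.5199)
  = 5.7189 / 6.1990 = 0.92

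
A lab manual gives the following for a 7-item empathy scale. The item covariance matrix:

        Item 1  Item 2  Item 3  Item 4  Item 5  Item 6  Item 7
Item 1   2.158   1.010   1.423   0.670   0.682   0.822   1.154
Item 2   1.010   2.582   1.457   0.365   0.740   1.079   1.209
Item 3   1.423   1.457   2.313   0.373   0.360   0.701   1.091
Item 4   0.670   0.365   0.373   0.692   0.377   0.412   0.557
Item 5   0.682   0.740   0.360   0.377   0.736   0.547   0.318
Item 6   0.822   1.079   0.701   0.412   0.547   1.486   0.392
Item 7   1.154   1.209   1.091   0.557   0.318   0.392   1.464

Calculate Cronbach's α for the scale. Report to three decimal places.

Σσᵢ² = 2.158 + 2.582 + 2.313 + 0.692 + 0.736 + 1.486 + 1.464 = 11.431
Σ_{i<j} σ_ij = 15.739
σ²_total = 11.431 + 2 × 15.739 = 42.909
α = (k/(k−1))·(1 − Σσᵢ²/σ²_total) = (7/6)·(1 − 11.431/42.909) = 0.856

α = 0.856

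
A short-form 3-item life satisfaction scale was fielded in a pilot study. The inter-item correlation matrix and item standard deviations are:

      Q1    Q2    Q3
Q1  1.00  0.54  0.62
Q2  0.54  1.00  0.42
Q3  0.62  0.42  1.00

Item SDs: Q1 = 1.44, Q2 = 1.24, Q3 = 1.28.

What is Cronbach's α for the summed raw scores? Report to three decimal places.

Σσ²ᵢ = 1.44² + 1.24² + 1.28² = 5.2496
Covariances σ_ij = r_ij · s_i · s_j:
  σ(Q1,Q2) = 0.54 × 1.44 × 1.24 = 0.9642
  σ(Q1,Q3) = 0.62 × 1.44 × 1.28 = 1.1428
  σ(Q2,Q3) = 0.42 × 1.24 × 1.28 = 0.6666
σ²_T = Σσ²ᵢ + 2·Σσ_ij = 5.2496 + 2 × 2.7736 = 10.7968
α = (3/2)·(1 − 5.2496/10.7968) = 0.771

α = 0.771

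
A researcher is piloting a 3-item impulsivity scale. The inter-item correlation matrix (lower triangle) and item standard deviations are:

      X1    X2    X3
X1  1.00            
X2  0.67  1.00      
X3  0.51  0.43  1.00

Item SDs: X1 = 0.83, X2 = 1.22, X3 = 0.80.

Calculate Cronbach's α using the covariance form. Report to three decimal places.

α = 0.757

Σσ²ᵢ = 0.83² + 1.22² + 0.80² = 2.8173
Covariances σ_ij = r_ij · s_i · s_j:
  σ(X1,X2) = 0.67 × 0.83 × 1.22 = 0.6784
  σ(X1,X3) = 0.51 × 0.83 × 0.80 = 0.3386
  σ(X2,X3) = 0.43 × 1.22 × 0.80 = 0.4197
σ²_T = Σσ²ᵢ + 2·Σσ_ij = 2.8173 + 2 × 1.4367 = 5.6907
α = (3/2)·(1 − 2.8173/5.6907) = 0.757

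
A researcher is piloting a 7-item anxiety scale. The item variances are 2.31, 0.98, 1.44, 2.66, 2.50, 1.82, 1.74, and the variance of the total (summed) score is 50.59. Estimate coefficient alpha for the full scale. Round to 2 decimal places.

ΣVar(i) = 2.31 + 0.98 + 1.44 + 2.66 + 2.50 + 1.82 + 1.74 = 13.45
α = (k/(k−1))·(1 − ΣVar(i)/Var(T)) = (7/6)·(1 − 13.45/50.59) = 0.86

coefficient alpha = 0.86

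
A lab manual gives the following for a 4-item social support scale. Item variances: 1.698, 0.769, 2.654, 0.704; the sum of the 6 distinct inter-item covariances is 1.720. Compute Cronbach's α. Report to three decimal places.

ΣVar(i) = 1.698 + 0.769 + 2.654 + 0.704 = 5.825
Sum of distinct covariances = 1.720
σ²_T = ΣVar(i) + 2·Σcov = 5.825 + 2 × 1.720 = 9.265
α = (4/3)·(1 − 5.825/9.265) = 0.495

α = 0.495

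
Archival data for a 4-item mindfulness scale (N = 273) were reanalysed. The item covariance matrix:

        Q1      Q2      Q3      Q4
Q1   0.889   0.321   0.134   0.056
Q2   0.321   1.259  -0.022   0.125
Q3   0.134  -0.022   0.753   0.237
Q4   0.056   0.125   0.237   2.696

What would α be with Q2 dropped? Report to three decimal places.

Remaining items: Q1, Q3, Q4 (k = 3).
ΣVar(i) = 0.889 + 0.753 + 2.696 = 4.338
σ²_T = 4.338 + 2 × 0.427 = 5.192
α (item deleted) = (3/2)·(1 − 4.338/5.192) = 0.247

α = 0.247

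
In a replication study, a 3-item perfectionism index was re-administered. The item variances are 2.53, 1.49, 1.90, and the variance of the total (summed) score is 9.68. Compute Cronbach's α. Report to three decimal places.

ΣVar(i) = 2.53 + 1.49 + 1.90 = 5.92
α = (k/(k−1))·(1 − ΣVar(i)/σ²_total) = (3/2)·(1 − 5.92/9.68) = 0.583

α = 0.583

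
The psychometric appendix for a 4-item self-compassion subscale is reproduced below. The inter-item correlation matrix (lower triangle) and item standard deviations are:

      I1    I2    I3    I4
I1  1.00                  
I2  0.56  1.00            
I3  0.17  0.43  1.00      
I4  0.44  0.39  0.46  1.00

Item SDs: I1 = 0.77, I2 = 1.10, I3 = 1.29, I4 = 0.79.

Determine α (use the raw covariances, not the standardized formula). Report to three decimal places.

α = 0.710

Σσ²ᵢ = 0.77² + 1.10² + 1.29² + 0.79² = 4.0911
Covariances σ_ij = r_ij · s_i · s_j:
  σ(I1,I2) = 0.56 × 0.77 × 1.10 = 0.4743
  σ(I1,I3) = 0.17 × 0.77 × 1.29 = 0.1689
  σ(I1,I4) = 0.44 × 0.77 × 0.79 = 0.2677
  σ(I2,I3) = 0.43 × 1.10 × 1.29 = 0.6102
  σ(I2,I4) = 0.39 × 1.10 × 0.79 = 0.3389
  σ(I3,I4) = 0.46 × 1.29 × 0.79 = 0.4688
σ²_T = Σσ²ᵢ + 2·Σσ_ij = 4.0911 + 2 × 2.3288 = 8.7487
α = (4/3)·(1 − 4.0911/8.7487) = 0.710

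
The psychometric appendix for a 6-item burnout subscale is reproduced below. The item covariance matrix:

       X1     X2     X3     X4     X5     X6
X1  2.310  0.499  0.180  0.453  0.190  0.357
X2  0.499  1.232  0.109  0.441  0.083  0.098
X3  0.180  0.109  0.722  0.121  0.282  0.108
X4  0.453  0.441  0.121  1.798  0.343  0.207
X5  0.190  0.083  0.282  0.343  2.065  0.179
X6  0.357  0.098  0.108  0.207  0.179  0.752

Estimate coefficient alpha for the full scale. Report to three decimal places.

sum of item variances = 2.310 + 1.232 + 0.722 + 1.798 + 2.065 + 0.752 = 8.879
Sum of off-diagonal covariances = 3.650
Var(T) = 8.879 + 2 × 3.650 = 16.179
α = (k/(k−1))·(1 − sum of item variances/Var(T)) = (6/5)·(1 − 8.879/16.179) = 0.541

α = 0.541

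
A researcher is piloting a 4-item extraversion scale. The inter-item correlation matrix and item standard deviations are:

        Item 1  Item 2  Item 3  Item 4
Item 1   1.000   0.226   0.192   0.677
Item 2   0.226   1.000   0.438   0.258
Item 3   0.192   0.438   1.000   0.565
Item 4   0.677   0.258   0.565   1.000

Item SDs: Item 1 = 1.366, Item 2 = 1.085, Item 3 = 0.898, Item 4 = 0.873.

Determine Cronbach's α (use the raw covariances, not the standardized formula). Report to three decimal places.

α = 0.693

Σσ²ᵢ = 1.366² + 1.085² + 0.898² + 0.873² = 4.6117
Covariances σ_ij = r_ij · s_i · s_j:
  σ(Item 1,Item 2) = 0.226 × 1.366 × 1.085 = 0.3350
  σ(Item 1,Item 3) = 0.192 × 1.366 × 0.898 = 0.2355
  σ(Item 1,Item 4) = 0.677 × 1.366 × 0.873 = 0.8073
  σ(Item 2,Item 3) = 0.438 × 1.085 × 0.898 = 0.4268
  σ(Item 2,Item 4) = 0.258 × 1.085 × 0.873 = 0.2444
  σ(Item 3,Item 4) = 0.565 × 0.898 × 0.873 = 0.4429
σ²_T = Σσ²ᵢ + 2·Σσ_ij = 4.6117 + 2 × 2.4919 = 9.5955
α = (4/3)·(1 − 4.6117/9.5955) = 0.693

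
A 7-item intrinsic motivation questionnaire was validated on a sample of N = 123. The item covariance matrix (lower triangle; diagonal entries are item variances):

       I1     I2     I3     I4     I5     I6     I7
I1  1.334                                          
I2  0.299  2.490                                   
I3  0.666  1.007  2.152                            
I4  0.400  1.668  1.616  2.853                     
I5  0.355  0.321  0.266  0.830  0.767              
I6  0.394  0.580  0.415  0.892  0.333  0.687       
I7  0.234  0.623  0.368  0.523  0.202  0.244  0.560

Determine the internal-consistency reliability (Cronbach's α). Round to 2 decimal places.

ΣVar(i) = 1.334 + 2.490 + 2.152 + 2.853 + 0.767 + 0.687 + 0.560 = 10.843
Sum of the distinct covariances = 12.236
Var(T) = 10.843 + 2 × 12.236 = 35.315
α = (k/(k−1))·(1 − ΣVar(i)/Var(T)) = (7/6)·(1 − 10.843/35.315) = 0.81

Cronbach's α = 0.81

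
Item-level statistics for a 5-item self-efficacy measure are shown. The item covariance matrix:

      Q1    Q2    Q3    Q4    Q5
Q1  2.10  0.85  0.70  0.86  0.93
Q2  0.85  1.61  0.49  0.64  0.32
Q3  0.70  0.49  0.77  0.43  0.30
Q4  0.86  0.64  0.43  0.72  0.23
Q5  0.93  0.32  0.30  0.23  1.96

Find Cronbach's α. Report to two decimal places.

Cronbach's α = 0.77

Σσ²ᵢ = 2.10 + 1.61 + 0.77 + 0.72 + 1.96 = 7.16
Σ_{i<j} σ_ij = 5.75
σ²_total = 7.16 + 2 × 5.75 = 18.66
α = (k/(k−1))·(1 − Σσ²ᵢ/σ²_total) = (5/4)·(1 − 7.16/18.66) = 0.77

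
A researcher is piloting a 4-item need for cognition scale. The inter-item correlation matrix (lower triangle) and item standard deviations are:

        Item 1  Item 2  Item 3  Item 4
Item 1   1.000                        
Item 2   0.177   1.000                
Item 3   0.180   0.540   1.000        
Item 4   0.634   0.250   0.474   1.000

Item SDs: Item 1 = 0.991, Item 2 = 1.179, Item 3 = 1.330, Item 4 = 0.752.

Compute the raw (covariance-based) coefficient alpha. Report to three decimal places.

Σσ²ᵢ = 0.991² + 1.179² + 1.330² + 0.752² = 4.7065
Covariances σ_ij = r_ij · s_i · s_j:
  σ(Item 1,Item 2) = 0.177 × 0.991 × 1.179 = 0.2068
  σ(Item 1,Item 3) = 0.180 × 0.991 × 1.330 = 0.2372
  σ(Item 1,Item 4) = 0.634 × 0.991 × 0.752 = 0.4725
  σ(Item 2,Item 3) = 0.540 × 1.179 × 1.330 = 0.8468
  σ(Item 2,Item 4) = 0.250 × 1.179 × 0.752 = 0.2217
  σ(Item 3,Item 4) = 0.474 × 1.330 × 0.752 = 0.4741
σ²_T = Σσ²ᵢ + 2·Σσ_ij = 4.7065 + 2 × 2.4591 = 9.6247
α = (4/3)·(1 − 4.7065/9.6247) = 0.681

coefficient alpha = 0.681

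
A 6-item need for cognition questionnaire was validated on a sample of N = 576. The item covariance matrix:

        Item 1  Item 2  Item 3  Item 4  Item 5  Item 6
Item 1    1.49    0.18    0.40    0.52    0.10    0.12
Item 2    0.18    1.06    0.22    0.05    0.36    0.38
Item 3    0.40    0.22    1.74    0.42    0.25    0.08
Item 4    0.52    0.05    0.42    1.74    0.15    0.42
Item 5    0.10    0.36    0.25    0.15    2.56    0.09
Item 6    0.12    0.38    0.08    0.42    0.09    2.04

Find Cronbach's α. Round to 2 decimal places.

Cronbach's α = 0.50

ΣVar(i) = 1.49 + 1.06 + 1.74 + 1.74 + 2.56 + 2.04 = 10.63
Sum of the distinct covariances = 3.74
σ²_total = 10.63 + 2 × 3.74 = 18.11
α = (k/(k−1))·(1 − ΣVar(i)/σ²_total) = (6/5)·(1 − 10.63/18.11) = 0.50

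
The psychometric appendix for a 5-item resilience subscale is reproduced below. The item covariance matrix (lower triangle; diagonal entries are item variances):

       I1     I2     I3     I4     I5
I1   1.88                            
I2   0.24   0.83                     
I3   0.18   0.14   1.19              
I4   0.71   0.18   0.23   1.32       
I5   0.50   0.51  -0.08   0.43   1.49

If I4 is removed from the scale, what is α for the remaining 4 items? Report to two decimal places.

Remaining items: I1, I2, I3, I5 (k = 4).
Σσᵢ² = 1.88 + 0.83 + 1.19 + 1.49 = 5.39
Var(T) = 5.39 + 2 × 1.49 = 8.37
α (item deleted) = (4/3)·(1 − 5.39/8.37) = 0.47

α = 0.47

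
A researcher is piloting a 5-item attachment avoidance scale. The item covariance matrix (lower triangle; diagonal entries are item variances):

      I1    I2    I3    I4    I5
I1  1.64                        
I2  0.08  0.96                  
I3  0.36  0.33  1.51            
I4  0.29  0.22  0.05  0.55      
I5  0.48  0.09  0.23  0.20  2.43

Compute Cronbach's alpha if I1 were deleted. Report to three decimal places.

α = 0.388

Remaining items: I2, I3, I4, I5 (k = 4).
Σσᵢ² = 0.96 + 1.51 + 0.55 + 2.43 = 5.45
σ²_total = 5.45 + 2 × 1.12 = 7.69
α (item deleted) = (4/3)·(1 − 5.45/7.69) = 0.388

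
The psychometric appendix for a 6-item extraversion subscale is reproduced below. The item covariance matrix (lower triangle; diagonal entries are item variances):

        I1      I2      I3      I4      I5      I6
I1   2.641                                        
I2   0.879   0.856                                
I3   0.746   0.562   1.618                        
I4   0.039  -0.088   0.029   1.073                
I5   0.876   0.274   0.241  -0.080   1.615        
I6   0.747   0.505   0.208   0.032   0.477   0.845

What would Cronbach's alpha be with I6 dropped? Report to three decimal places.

α = 0.589

Remaining items: I1, I2, I3, I4, I5 (k = 5).
ΣVar(i) = 2.641 + 0.856 + 1.618 + 1.073 + 1.615 = 7.803
Var(T) = 7.803 + 2 × 3.478 = 14.759
α (item deleted) = (5/4)·(1 − 7.803/14.759) = 0.589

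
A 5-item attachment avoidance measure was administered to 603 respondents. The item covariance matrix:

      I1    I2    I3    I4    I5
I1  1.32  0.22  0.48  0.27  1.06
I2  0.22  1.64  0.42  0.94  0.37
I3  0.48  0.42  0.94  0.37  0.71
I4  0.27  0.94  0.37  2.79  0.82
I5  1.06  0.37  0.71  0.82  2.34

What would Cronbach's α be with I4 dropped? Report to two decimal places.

Remaining items: I1, I2, I3, I5 (k = 4).
Σσᵢ² = 1.32 + 1.64 + 0.94 + 2.34 = 6.24
total variance = 6.24 + 2 × 3.26 = 12.76
α (item deleted) = (4/3)·(1 − 6.24/12.76) = 0.68

Cronbach's α = 0.68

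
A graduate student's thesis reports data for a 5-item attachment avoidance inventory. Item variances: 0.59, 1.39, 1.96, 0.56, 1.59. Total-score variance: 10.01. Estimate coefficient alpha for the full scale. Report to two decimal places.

coefficient alpha = 0.49

Σσᵢ² = 0.59 + 1.39 + 1.96 + 0.56 + 1.59 = 6.09
α = (k/(k−1))·(1 − Σσᵢ²/Var(T)) = (5/4)·(1 − 6.09/10.01) = 0.49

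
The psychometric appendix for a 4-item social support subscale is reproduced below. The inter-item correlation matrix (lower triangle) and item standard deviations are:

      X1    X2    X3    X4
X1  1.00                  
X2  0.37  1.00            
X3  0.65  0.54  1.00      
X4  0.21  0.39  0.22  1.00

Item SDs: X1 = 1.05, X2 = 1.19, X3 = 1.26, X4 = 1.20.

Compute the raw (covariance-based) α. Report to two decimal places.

Σσ²ᵢ = 1.05² + 1.19² + 1.26² + 1.20² = 5.5462
Covariances σ_ij = r_ij · s_i · s_j:
  σ(X1,X2) = 0.37 × 1.05 × 1.19 = 0.4623
  σ(X1,X3) = 0.65 × 1.05 × 1.26 = 0.8600
  σ(X1,X4) = 0.21 × 1.05 × 1.20 = 0.2646
  σ(X2,X3) = 0.54 × 1.19 × 1.26 = 0.8097
  σ(X2,X4) = 0.39 × 1.19 × 1.20 = 0.5569
  σ(X3,X4) = 0.22 × 1.26 × 1.20 = 0.3326
σ²_T = Σσ²ᵢ + 2·Σσ_ij = 5.5462 + 2 × 3.2861 = 12.1184
α = (4/3)·(1 − 5.5462/12.1184) = 0.72

α = 0.72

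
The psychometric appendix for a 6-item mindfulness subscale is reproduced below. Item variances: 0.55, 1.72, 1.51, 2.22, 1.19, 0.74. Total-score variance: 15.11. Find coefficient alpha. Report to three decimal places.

sum of item variances = 0.55 + 1.72 + 1.51 + 2.22 + 1.19 + 0.74 = 7.93
α = (k/(k−1))·(1 − sum of item variances/σ²_T) = (6/5)·(1 − 7.93/15.11) = 0.570

α = 0.570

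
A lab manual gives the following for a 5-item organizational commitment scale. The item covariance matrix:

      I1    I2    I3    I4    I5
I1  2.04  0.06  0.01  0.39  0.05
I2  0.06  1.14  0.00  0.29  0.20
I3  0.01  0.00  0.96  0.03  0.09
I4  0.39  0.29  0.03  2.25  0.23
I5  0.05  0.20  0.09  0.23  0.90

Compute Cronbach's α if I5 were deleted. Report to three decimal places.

Cronbach's α = 0.262

Remaining items: I1, I2, I3, I4 (k = 4).
Σσᵢ² = 2.04 + 1.14 + 0.96 + 2.25 = 6.39
σ²_T = 6.39 + 2 × 0.78 = 7.95
α (item deleted) = (4/3)·(1 − 6.39/7.95) = 0.262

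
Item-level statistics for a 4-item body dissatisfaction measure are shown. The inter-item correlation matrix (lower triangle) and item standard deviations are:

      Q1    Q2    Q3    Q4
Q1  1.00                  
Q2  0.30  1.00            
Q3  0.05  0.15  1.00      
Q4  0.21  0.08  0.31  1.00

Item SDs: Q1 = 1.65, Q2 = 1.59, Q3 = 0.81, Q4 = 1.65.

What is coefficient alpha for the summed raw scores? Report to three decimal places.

coefficient alpha = 0.456

Σσ²ᵢ = 1.65² + 1.59² + 0.81² + 1.65² = 8.6292
Covariances σ_ij = r_ij · s_i · s_j:
  σ(Q1,Q2) = 0.30 × 1.65 × 1.59 = 0.7870
  σ(Q1,Q3) = 0.05 × 1.65 × 0.81 = 0.0668
  σ(Q1,Q4) = 0.21 × 1.65 × 1.65 = 0.5717
  σ(Q2,Q3) = 0.15 × 1.59 × 0.81 = 0.1932
  σ(Q2,Q4) = 0.08 × 1.59 × 1.65 = 0.2099
  σ(Q3,Q4) = 0.31 × 0.81 × 1.65 = 0.4143
σ²_T = Σσ²ᵢ + 2·Σσ_ij = 8.6292 + 2 × 2.2429 = 13.1150
α = (4/3)·(1 − 8.6292/13.1150) = 0.456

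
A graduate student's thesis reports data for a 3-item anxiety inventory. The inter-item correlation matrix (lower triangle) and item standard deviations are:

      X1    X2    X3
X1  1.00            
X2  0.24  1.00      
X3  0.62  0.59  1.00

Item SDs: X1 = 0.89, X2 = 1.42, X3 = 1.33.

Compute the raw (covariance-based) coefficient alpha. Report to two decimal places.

coefficient alpha = 0.73

Σσ²ᵢ = 0.89² + 1.42² + 1.33² = 4.5774
Covariances σ_ij = r_ij · s_i · s_j:
  σ(X1,X2) = 0.24 × 0.89 × 1.42 = 0.3033
  σ(X1,X3) = 0.62 × 0.89 × 1.33 = 0.7339
  σ(X2,X3) = 0.59 × 1.42 × 1.33 = 1.1143
σ²_T = Σσ²ᵢ + 2·Σσ_ij = 4.5774 + 2 × 2.1515 = 8.8804
α = (3/2)·(1 − 4.5774/8.8804) = 0.73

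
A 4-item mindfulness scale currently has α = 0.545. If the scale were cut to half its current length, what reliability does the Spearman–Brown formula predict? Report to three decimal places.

Length factor m = 1/2
α' = m·α / (1 − (1−m)·α)
   = 1/2 × 0.545 / (1 − (1 − 1/2) × 0.545)
   = 0.2725 / 0.7275 = 0.375

predicted reliability = 0.375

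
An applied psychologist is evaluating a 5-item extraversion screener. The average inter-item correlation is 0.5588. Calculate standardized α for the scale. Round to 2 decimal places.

Standardized α = k·r̄ / (1 + (k−1)·r̄) = 5 × 0.5588 / (1 + 4 × 0.5588)
  = 2.7940 / 3.2352 = 0.86

standardized α = 0.86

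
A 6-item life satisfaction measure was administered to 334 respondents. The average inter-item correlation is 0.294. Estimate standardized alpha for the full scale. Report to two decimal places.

α = 0.71

Standardized α = k·r̄ / (1 + (k−1)·r̄) = 6 × 0.294 / (1 + 5 × 0.294)
  = 1.7640 / 2.4700 = 0.71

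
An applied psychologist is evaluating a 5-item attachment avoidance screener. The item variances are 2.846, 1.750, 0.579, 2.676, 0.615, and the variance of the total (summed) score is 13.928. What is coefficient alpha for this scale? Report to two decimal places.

α = 0.49

sum of item variances = 2.846 + 1.750 + 0.579 + 2.676 + 0.615 = 8.466
α = (k/(k−1))·(1 − sum of item variances/σ²_T) = (5/4)·(1 − 8.466/13.928) = 0.49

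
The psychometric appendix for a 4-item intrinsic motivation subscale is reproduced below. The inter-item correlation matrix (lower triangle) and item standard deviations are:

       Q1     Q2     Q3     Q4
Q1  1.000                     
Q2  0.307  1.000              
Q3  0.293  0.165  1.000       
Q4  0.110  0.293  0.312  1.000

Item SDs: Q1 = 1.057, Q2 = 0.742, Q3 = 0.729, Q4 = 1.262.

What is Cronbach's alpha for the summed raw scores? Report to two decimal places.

Cronbach's alpha = 0.53

Σσ²ᵢ = 1.057² + 0.742² + 0.729² + 1.262² = 3.7919
Covariances σ_ij = r_ij · s_i · s_j:
  σ(Q1,Q2) = 0.307 × 1.057 × 0.742 = 0.2408
  σ(Q1,Q3) = 0.293 × 1.057 × 0.729 = 0.2258
  σ(Q1,Q4) = 0.110 × 1.057 × 1.262 = 0.1467
  σ(Q2,Q3) = 0.165 × 0.742 × 0.729 = 0.0893
  σ(Q2,Q4) = 0.293 × 0.742 × 1.262 = 0.2744
  σ(Q3,Q4) = 0.312 × 0.729 × 1.262 = 0.2870
σ²_T = Σσ²ᵢ + 2·Σσ_ij = 3.7919 + 2 × 1.2640 = 6.3199
α = (4/3)·(1 − 3.7919/6.3199) = 0.53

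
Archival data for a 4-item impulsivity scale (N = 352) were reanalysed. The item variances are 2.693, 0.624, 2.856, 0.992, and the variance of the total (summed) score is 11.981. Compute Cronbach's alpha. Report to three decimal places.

α = 0.536

Σσᵢ² = 2.693 + 0.624 + 2.856 + 0.992 = 7.165
α = (k/(k−1))·(1 − Σσᵢ²/Var(T)) = (4/3)·(1 − 7.165/11.981) = 0.536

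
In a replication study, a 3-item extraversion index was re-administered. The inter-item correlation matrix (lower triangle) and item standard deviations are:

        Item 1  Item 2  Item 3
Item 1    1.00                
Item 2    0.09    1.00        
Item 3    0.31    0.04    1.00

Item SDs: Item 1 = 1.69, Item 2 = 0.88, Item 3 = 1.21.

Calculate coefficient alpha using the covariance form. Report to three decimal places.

Σσ²ᵢ = 1.69² + 0.88² + 1.21² = 5.0946
Covariances σ_ij = r_ij · s_i · s_j:
  σ(Item 1,Item 2) = 0.09 × 1.69 × 0.88 = 0.1338
  σ(Item 1,Item 3) = 0.31 × 1.69 × 1.21 = 0.6339
  σ(Item 2,Item 3) = 0.04 × 0.88 × 1.21 = 0.0426
σ²_T = Σσ²ᵢ + 2·Σσ_ij = 5.0946 + 2 × 0.8103 = 6.7152
α = (3/2)·(1 − 5.0946/6.7152) = 0.362

α = 0.362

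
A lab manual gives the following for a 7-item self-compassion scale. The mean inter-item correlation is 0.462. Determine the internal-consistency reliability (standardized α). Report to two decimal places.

α = 0.86

Standardized α = k·r̄ / (1 + (k−1)·r̄) = 7 × 0.462 / (1 + 6 × 0.462)
  = 3.2340 / 3.7720 = 0.86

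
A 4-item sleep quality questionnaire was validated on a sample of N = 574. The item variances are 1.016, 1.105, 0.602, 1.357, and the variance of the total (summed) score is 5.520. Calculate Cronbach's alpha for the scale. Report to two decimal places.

sum of item variances = 1.016 + 1.105 + 0.602 + 1.357 = 4.080
α = (k/(k−1))·(1 − sum of item variances/σ²_total) = (4/3)·(1 − 4.080/5.520) = 0.35

α = 0.35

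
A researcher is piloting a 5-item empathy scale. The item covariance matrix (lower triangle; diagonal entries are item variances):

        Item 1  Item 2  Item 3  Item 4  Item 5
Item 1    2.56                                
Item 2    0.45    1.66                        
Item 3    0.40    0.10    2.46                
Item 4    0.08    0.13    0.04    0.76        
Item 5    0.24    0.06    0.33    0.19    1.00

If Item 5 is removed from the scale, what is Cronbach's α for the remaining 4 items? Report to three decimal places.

Remaining items: Item 1, Item 2, Item 3, Item 4 (k = 4).
sum of item variances = 2.56 + 1.66 + 2.46 + 0.76 = 7.44
σ²_T = 7.44 + 2 × 1.20 = 9.84
α (item deleted) = (4/3)·(1 − 7.44/9.84) = 0.325

α = 0.325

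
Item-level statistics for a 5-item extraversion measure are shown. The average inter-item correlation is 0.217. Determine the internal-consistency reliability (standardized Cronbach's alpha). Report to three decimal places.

Standardized α = k·r̄ / (1 + (k−1)·r̄) = 5 × 0.217 / (1 + 4 × 0.217)
  = 1.0850 / 1.8680 = 0.581

α = 0.581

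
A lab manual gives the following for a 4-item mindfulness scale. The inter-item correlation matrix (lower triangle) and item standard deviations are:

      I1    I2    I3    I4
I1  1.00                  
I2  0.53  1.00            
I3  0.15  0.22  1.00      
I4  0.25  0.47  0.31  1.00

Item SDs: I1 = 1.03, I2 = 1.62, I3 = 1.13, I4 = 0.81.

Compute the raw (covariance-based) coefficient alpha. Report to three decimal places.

Σσ²ᵢ = 1.03² + 1.62² + 1.13² + 0.81² = 5.6183
Covariances σ_ij = r_ij · s_i · s_j:
  σ(I1,I2) = 0.53 × 1.03 × 1.62 = 0.8844
  σ(I1,I3) = 0.15 × 1.03 × 1.13 = 0.1746
  σ(I1,I4) = 0.25 × 1.03 × 0.81 = 0.2086
  σ(I2,I3) = 0.22 × 1.62 × 1.13 = 0.4027
  σ(I2,I4) = 0.47 × 1.62 × 0.81 = 0.6167
  σ(I3,I4) = 0.31 × 1.13 × 0.81 = 0.2837
σ²_T = Σσ²ᵢ + 2·Σσ_ij = 5.6183 + 2 × 2.5707 = 10.7597
α = (4/3)·(1 − 5.6183/10.7597) = 0.637

α = 0.637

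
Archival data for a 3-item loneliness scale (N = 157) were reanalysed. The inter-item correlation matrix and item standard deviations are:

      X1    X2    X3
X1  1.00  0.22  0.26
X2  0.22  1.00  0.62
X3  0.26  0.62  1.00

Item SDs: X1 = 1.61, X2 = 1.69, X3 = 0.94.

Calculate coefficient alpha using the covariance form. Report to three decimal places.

Σσ²ᵢ = 1.61² + 1.69² + 0.94² = 6.3318
Covariances σ_ij = r_ij · s_i · s_j:
  σ(X1,X2) = 0.22 × 1.61 × 1.69 = 0.5986
  σ(X1,X3) = 0.26 × 1.61 × 0.94 = 0.3935
  σ(X2,X3) = 0.62 × 1.69 × 0.94 = 0.9849
σ²_T = Σσ²ᵢ + 2·Σσ_ij = 6.3318 + 2 × 1.9770 = 10.2858
α = (3/2)·(1 − 6.3318/10.2858) = 0.577

coefficient alpha = 0.577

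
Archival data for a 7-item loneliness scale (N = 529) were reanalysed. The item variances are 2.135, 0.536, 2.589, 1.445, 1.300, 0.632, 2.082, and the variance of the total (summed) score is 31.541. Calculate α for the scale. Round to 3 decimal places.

Σσ²ᵢ = 2.135 + 0.536 + 2.589 + 1.445 + 1.300 + 0.632 + 2.082 = 10.719
α = (k/(k−1))·(1 − Σσ²ᵢ/σ²_total) = (7/6)·(1 − 10.719/31.541) = 0.770

α = 0.770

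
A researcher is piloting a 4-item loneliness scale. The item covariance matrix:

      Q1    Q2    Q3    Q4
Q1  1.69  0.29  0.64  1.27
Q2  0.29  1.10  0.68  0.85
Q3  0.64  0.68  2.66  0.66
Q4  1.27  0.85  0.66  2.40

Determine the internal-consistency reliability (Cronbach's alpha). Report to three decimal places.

sum of item variances = 1.69 + 1.10 + 2.66 + 2.40 = 7.85
Sum of off-diagonal covariances = 4.39
Var(T) = 7.85 + 2 × 4.39 = 16.63
α = (k/(k−1))·(1 − sum of item variances/Var(T)) = (4/3)·(1 − 7.85/16.63) = 0.704

Cronbach's alpha = 0.704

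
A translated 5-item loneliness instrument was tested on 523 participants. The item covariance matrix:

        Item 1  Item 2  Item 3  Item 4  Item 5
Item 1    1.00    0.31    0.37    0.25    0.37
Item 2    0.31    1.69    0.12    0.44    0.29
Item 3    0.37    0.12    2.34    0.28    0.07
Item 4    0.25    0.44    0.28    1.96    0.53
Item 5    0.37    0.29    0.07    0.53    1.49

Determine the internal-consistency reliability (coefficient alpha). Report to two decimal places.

α = 0.52

ΣVar(i) = 1.00 + 1.69 + 2.34 + 1.96 + 1.49 = 8.48
Sum of off-diagonal covariances = 3.03
σ²_total = 8.48 + 2 × 3.03 = 14.54
α = (k/(k−1))·(1 − ΣVar(i)/σ²_total) = (5/4)·(1 − 8.48/14.54) = 0.52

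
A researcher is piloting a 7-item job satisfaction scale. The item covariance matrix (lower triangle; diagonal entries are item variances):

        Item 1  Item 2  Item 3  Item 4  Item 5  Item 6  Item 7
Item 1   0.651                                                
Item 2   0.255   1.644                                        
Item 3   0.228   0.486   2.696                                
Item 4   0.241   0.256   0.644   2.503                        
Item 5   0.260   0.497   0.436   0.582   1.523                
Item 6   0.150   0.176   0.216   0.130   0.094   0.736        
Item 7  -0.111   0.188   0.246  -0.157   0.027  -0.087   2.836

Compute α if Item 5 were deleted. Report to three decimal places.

Remaining items: Item 1, Item 2, Item 3, Item 4, Item 6, Item 7 (k = 6).
ΣVar(i) = 0.651 + 1.644 + 2.696 + 2.503 + 0.736 + 2.836 = 11.066
Var(T) = 11.066 + 2 × 2.861 = 16.788
α (item deleted) = (6/5)·(1 − 11.066/16.788) = 0.409

α = 0.409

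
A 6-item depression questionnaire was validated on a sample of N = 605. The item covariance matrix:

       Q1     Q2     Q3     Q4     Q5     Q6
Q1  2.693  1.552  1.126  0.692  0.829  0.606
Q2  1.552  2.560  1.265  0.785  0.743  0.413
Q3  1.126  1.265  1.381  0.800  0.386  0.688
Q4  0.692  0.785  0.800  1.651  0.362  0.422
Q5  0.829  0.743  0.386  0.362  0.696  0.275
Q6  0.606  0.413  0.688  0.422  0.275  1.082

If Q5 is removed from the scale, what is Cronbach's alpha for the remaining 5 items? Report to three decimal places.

Remaining items: Q1, Q2, Q3, Q4, Q6 (k = 5).
sum of item variances = 2.693 + 2.560 + 1.381 + 1.651 + 1.082 = 9.367
Var(T) = 9.367 + 2 × 8.349 = 26.065
α (item deleted) = (5/4)·(1 − 9.367/26.065) = 0.801

Cronbach's alpha = 0.801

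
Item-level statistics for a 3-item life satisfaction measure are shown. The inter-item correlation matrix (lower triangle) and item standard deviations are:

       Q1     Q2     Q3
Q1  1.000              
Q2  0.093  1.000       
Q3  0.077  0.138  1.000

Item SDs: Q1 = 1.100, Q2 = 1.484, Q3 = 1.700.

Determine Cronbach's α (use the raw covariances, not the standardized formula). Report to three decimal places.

α = 0.255

Σσ²ᵢ = 1.100² + 1.484² + 1.700² = 6.3023
Covariances σ_ij = r_ij · s_i · s_j:
  σ(Q1,Q2) = 0.093 × 1.100 × 1.484 = 0.1518
  σ(Q1,Q3) = 0.077 × 1.100 × 1.700 = 0.1440
  σ(Q2,Q3) = 0.138 × 1.484 × 1.700 = 0.3481
σ²_T = Σσ²ᵢ + 2·Σσ_ij = 6.3023 + 2 × 0.6439 = 7.5901
α = (3/2)·(1 − 6.3023/7.5901) = 0.255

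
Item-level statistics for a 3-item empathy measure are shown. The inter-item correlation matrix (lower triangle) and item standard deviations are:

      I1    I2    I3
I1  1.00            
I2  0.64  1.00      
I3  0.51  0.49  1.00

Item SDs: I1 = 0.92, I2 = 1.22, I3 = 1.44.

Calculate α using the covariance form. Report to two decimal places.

Σσ²ᵢ = 0.92² + 1.22² + 1.44² = 4.4084
Covariances σ_ij = r_ij · s_i · s_j:
  σ(I1,I2) = 0.64 × 0.92 × 1.22 = 0.7183
  σ(I1,I3) = 0.51 × 0.92 × 1.44 = 0.6756
  σ(I2,I3) = 0.49 × 1.22 × 1.44 = 0.8608
σ²_T = Σσ²ᵢ + 2·Σσ_ij = 4.4084 + 2 × 2.2547 = 8.9178
α = (3/2)·(1 − 4.4084/8.9178) = 0.76

α = 0.76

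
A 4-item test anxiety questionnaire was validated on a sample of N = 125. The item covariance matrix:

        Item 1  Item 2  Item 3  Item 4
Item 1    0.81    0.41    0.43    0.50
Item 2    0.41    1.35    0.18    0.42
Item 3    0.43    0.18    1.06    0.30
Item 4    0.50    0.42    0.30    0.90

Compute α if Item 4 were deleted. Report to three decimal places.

Remaining items: Item 1, Item 2, Item 3 (k = 3).
Σσ²ᵢ = 0.81 + 1.35 + 1.06 = 3.22
σ²_total = 3.22 + 2 × 1.02 = 5.26
α (item deleted) = (3/2)·(1 − 3.22/5.26) = 0.582

α = 0.582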